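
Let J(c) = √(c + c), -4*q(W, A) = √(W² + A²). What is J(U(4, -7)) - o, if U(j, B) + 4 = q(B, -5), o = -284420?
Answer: 284420 + √(-32 - 2*√74)/2 ≈ 2.8442e+5 + 3.5073*I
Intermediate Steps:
q(W, A) = -√(A² + W²)/4 (q(W, A) = -√(W² + A²)/4 = -√(A² + W²)/4)
U(j, B) = -4 - √(25 + B²)/4 (U(j, B) = -4 - √((-5)² + B²)/4 = -4 - √(25 + B²)/4)
J(c) = √2*√c (J(c) = √(2*c) = √2*√c)
J(U(4, -7)) - o = √2*√(-4 - √(25 + (-7)²)/4) - 1*(-284420) = √2*√(-4 - √(25 + 49)/4) + 284420 = √2*√(-4 - √74/4) + 284420 = 284420 + √2*√(-4 - √74/4)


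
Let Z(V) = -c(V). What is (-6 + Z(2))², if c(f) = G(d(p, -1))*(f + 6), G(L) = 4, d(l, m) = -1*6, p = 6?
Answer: 1444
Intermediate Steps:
d(l, m) = -6
c(f) = 24 + 4*f (c(f) = 4*(f + 6) = 4*(6 + f) = 24 + 4*f)
Z(V) = -24 - 4*V (Z(V) = -(24 + 4*V) = -24 - 4*V)
(-6 + Z(2))² = (-6 + (-24 - 4*2))² = (-6 + (-24 - 8))² = (-6 - 32)² = (-38)² = 1444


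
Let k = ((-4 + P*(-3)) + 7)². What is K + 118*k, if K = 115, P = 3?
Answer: 4363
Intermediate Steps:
k = 36 (k = ((-4 + 3*(-3)) + 7)² = ((-4 - 9) + 7)² = (-13 + 7)² = (-6)² = 36)
K + 118*k = 115 + 118*36 = 115 + 4248 = 4363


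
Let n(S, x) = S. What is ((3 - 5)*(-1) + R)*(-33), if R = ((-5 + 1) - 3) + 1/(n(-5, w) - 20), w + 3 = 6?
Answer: 4158/25 ≈ 166.32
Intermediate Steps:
w = 3 (w = -3 + 6 = 3)
R = -176/25 (R = ((-5 + 1) - 3) + 1/(-5 - 20) = (-4 - 3) + 1/(-25) = -7 - 1/25 = -176/25 ≈ -7.0400)
((3 - 5)*(-1) + R)*(-33) = ((3 - 5)*(-1) - 176/25)*(-33) = (-2*(-1) - 176/25)*(-33) = (2 - 176/25)*(-33) = -126/25*(-33) = 4158/25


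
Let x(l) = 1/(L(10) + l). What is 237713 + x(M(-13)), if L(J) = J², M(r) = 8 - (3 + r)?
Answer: 28050135/118 ≈ 2.3771e+5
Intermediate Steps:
M(r) = 5 - r (M(r) = 8 + (-3 - r) = 5 - r)
x(l) = 1/(100 + l) (x(l) = 1/(10² + l) = 1/(100 + l))
237713 + x(M(-13)) = 237713 + 1/(100 + (5 - 1*(-13))) = 237713 + 1/(100 + (5 + 13)) = 237713 + 1/(100 + 18) = 237713 + 1/118 = 28050135/118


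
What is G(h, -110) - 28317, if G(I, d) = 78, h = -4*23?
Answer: -28239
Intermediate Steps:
h = -92
G(h, -110) - 28317 = 78 - 28317 = -28239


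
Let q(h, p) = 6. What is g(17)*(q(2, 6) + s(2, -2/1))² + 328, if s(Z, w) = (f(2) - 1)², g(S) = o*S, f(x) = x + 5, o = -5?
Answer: -149612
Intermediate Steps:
f(x) = 5 + x
g(S) = -5*S
s(Z, w) = 36 (s(Z, w) = ((5 + 2) - 1)² = (7 - 1)² = 6² = 36)
g(17)*(q(2, 6) + s(2, -2/1))² + 328 = (-5*17)*(6 + 36)² + 328 = -85*42² + 328 = -85*1764 + 328 = -149940 + 328 = -149612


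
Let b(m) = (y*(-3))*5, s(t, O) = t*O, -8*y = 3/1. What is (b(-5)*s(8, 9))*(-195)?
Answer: -78975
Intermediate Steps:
y = -3/8 (y = -3/(8*1) = -3/8 ≈ -0.37500)
s(t, O) = O*t
b(m) = 45/8 (b(m) = -3/8*(-3)*5 = (9/8)*5 = 45/8)
(b(-5)*s(8, 9))*(-195) = (45*(9*8)/8)*(-195) = ((45/8)*72)*(-195) = 405*(-195) = -78975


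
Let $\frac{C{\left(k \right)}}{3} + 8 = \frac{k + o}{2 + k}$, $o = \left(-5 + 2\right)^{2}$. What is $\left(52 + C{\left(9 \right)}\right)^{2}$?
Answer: $\frac{131044}{121} \approx 1083.0$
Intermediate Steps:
$o = 9$ ($o = \left(-3\right)^{2} = 9$)
$C{\left(k \right)} = -24 + \frac{3 \left(9 + k\right)}{2 + k}$ ($C{\left(k \right)} = -24 + 3 \frac{k + 9}{2 + k} = -24 + 3 \frac{9 + k}{2 + k} = -24 + \frac{3 \left(9 + k\right)}{2 + k}$)
$\left(52 + C{\left(9 \right)}\right)^{2} = \left(52 + \frac{21 \left(-1 - 9\right)}{2 + 9}\right)^{2} = \left(52 + \frac{21 \left(-1 - 9\right)}{11}\right)^{2} = \left(52 + 21 \cdot \frac{1}{11} \left(-10\right)\right)^{2} = \left(52 - \frac{210}{11}\right)^{2} = \left(\frac{362}{11}\right)^{2} = \frac{131044}{121}$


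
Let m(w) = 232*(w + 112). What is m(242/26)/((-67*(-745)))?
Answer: 365864/648895 ≈ 0.56383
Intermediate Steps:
m(w) = 25984 + 232*w (m(w) = 232*(112 + w) = 25984 + 232*w)
m(242/26)/((-67*(-745))) = (25984 + 232*(242/26))/((-67*(-745))) = (25984 + 232*(242*(1/26)))/49915 = (25984 + 232*(121/13))*(1/49915) = (25984 + 28072/13)*(1/49915) = (365864/13)*(1/49915) = 365864/648895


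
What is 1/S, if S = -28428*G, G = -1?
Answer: 1/28428 ≈ 3.5177e-5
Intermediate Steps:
S = 28428 (S = -28428*(-1) = 28428)
1/S = 1/28428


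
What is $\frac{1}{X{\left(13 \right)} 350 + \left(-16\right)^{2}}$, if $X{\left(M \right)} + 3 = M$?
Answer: $\frac{1}{3756} \approx 0.00026624$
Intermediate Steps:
$X{\left(M \right)} = -3 + M$
$\frac{1}{X{\left(13 \right)} 350 + \left(-16\right)^{2}} = \frac{1}{\left(-3 + 13\right) 350 + \left(-16\right)^{2}} = \frac{1}{10 \cdot 350 + 256} = \frac{1}{3500 + 256} = \frac{1}{3756}$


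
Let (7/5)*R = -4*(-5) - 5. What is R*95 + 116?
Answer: 7937/7 ≈ 1133.9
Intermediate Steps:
R = 75/7 (R = 5*(-4*(-5) - 5)/7 = 5*(20 - 5)/7 = (5/7)*15 = 75/7 ≈ 10.714)
R*95 + 116 = (75/7)*95 + 116 = 7125/7 + 116 = 7937/7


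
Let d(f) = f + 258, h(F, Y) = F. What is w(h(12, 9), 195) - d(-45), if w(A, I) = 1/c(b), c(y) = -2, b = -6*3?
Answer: -427/2 ≈ -213.50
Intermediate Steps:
b = -18 (b = -1*18 = -18)
d(f) = 258 + f
w(A, I) = -1/2 (w(A, I) = 1/(-2) = -1/2)
w(h(12, 9), 195) - d(-45) = -1/2 - (258 - 45) = -1/2 - 1*213 = -1/2 - 213 = -427/2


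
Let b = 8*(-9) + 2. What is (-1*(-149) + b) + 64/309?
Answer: 24475/309 ≈ 79.207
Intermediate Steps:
b = -70 (b = -72 + 2 = -70)
(-1*(-149) + b) + 64/309 = (-1*(-149) - 70) + 64/309 = (149 - 70) + 64*(1/309) = 79 + 64/309 = 24475/309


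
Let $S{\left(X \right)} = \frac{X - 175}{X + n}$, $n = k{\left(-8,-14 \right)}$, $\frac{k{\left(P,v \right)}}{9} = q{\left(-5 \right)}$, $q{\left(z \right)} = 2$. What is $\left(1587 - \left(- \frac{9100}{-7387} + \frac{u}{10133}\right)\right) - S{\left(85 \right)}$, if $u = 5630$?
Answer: $\frac{12228415176191}{7709804513} \approx 1586.1$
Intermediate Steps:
$k{\left(P,v \right)} = 18$ ($k{\left(P,v \right)} = 9 \cdot 2 = 18$)
$n = 18$
$S{\left(X \right)} = \frac{-175 + X}{18 + X}$ ($S{\left(X \right)} = \frac{X - 175}{X + 18} = \frac{-175 + X}{18 + X}$)
$\left(1587 - \left(- \frac{9100}{-7387} + \frac{u}{10133}\right)\right) - S{\left(85 \right)} = \left(1587 - \left(- \frac{9100}{-7387} + \frac{5630}{10133}\right)\right) - \frac{-175 + 85}{18 + 85} = \left(1587 - \left(\left(-9100\right) \left(- \frac{1}{7387}\right) + 5630 \cdot \frac{1}{10133}\right)\right) - \frac{1}{103} \left(-90\right) = \left(1587 - \left(\frac{9100}{7387} + \frac{5630}{10133}\right)\right) - \frac{1}{103} \left(-90\right) = \left(1587 - \frac{133799110}{74852471}\right) - - \frac{90}{103} = \left(1587 - \frac{133799110}{74852471}\right) + \frac{90}{103} = \frac{118657072367}{74852471} + \frac{90}{103} = \frac{12228415176191}{7709804513}$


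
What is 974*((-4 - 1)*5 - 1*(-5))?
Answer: -19480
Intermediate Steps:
974*((-4 - 1)*5 - 1*(-5)) = 974*(-5*5 + 5) = 974*(-25 + 5) = 974*(-20) = -19480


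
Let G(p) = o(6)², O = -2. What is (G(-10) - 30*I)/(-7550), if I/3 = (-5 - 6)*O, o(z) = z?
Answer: 972/3775 ≈ 0.25748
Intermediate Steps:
I = 66 (I = 3*((-5 - 6)*(-2)) = 3*(-11*(-2)) = 3*22 = 66)
G(p) = 36 (G(p) = 6² = 36)
(G(-10) - 30*I)/(-7550) = (36 - 30*66)/(-7550) = (36 - 1980)*(-1/7550) = -1944*(-1/7550) = 972/3775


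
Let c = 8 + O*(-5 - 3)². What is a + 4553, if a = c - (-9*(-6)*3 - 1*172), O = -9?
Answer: 3995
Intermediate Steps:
c = -568 (c = 8 - 9*(-5 - 3)² = 8 - 9*(-8)² = 8 - 9*64 = 8 - 576 = -568)
a = -558 (a = -568 - (-9*(-6)*3 - 1*172) = -568 - (54*3 - 172) = -568 - (162 - 172) = -568 - 1*(-10) = -568 + 10 = -558)
a + 4553 = -558 + 4553 = 3995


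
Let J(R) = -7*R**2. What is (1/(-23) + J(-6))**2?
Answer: 33605209/529 ≈ 63526.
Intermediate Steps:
(1/(-23) + J(-6))**2 = (1/(-23) - 7*(-6)**2)**2 = (-1/23 - 7*36)**2 = (-1/23 - 252)**2 = (-5797/23)**2 = 33605209/529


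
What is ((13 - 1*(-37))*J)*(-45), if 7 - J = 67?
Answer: 135000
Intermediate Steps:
J = -60 (J = 7 - 1*67 = 7 - 67 = -60)
((13 - 1*(-37))*J)*(-45) = ((13 - 1*(-37))*(-60))*(-45) = ((13 + 37)*(-60))*(-45) = (50*(-60))*(-45) = -3000*(-45) = 135000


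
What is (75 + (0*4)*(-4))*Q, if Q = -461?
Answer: -34575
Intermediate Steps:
(75 + (0*4)*(-4))*Q = (75 + (0*4)*(-4))*(-461) = (75 + 0*(-4))*(-461) = (75 + 0)*(-461) = 75*(-461) = -34575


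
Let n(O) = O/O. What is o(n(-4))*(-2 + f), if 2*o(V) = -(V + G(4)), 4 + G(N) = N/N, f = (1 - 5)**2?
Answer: 14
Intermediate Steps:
f = 16 (f = (-4)**2 = 16)
G(N) = -3 (G(N) = -4 + N/N = -4 + 1 = -3)
n(O) = 1
o(V) = 3/2 - V/2 (o(V) = (-(V - 3))/2 = (-(-3 + V))/2 = (3 - V)/2 = 3/2 - V/2)
o(n(-4))*(-2 + f) = (3/2 - 1/2*1)*(-2 + 16) = (3/2 - 1/2)*14 = 1*14 = 14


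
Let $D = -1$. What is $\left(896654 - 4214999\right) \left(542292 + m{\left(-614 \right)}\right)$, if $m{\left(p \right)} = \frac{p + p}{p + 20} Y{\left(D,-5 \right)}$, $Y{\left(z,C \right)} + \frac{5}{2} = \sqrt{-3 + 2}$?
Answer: $- \frac{59383328280245}{33} - \frac{226384870 i}{33} \approx -1.7995 \cdot 10^{12} - 6.8601 \cdot 10^{6} i$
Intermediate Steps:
$Y{\left(z,C \right)} = - \frac{5}{2} + i$ ($Y{\left(z,C \right)} = - \frac{5}{2} + \sqrt{-3 + 2} = - \frac{5}{2} + \sqrt{-1} = - \frac{5}{2} + i$)
$m{\left(p \right)} = \frac{2 p \left(- \frac{5}{2} + i\right)}{20 + p}$ ($m{\left(p \right)} = \frac{p + p}{p + 20} \left(- \frac{5}{2} + i\right) = \frac{2 p}{20 + p} \left(- \frac{5}{2} + i\right) = \frac{2 p \left(- \frac{5}{2} + i\right)}{20 + p}$)
$\left(896654 - 4214999\right) \left(542292 + m{\left(-614 \right)}\right) = \left(896654 - 4214999\right) \left(542292 - \frac{614 \left(-5 + 2 i\right)}{20 - 614}\right) = - 3318345 \left(542292 - \frac{614 \left(-5 + 2 i\right)}{-594}\right) = - 3318345 \left(542292 - - \frac{307 \left(-5 + 2 i\right)}{297}\right) = - 3318345 \left(542292 - \left(\frac{1535}{297} - \frac{614 i}{297}\right)\right) = - 3318345 \left(\frac{161059189}{297} + \frac{614 i}{297}\right) = - \frac{59383328280245}{33} - \frac{226384870 i}{33}$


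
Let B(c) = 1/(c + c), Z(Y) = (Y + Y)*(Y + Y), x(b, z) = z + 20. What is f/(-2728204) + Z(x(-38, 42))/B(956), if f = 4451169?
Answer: 80206224862879/2728204 ≈ 2.9399e+7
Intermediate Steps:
x(b, z) = 20 + z
Z(Y) = 4*Y² (Z(Y) = (2*Y)*(2*Y) = 4*Y²)
B(c) = 1/(2*c)
f/(-2728204) + Z(x(-38, 42))/B(956) = 4451169/(-2728204) + (4*(20 + 42)²)/(((½)/956)) = 4451169*(-1/2728204) + (4*62²)/(((½)*(1/956))) = -4451169/2728204 + (4*3844)/(1/1912) = -4451169/2728204 + 15376*1912 = -4451169/2728204 + 29398912 = 80206224862879/2728204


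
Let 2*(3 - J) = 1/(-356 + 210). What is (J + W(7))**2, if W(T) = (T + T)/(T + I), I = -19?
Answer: 2588881/767376 ≈ 3.3737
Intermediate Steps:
J = 877/292 (J = 3 - 1/(2*(-356 + 210)) = 3 - 1/2/(-146) = 3 - 1/2*(-1/146) = 3 + 1/292 = 877/292 ≈ 3.0034)
W(T) = 2*T/(-19 + T) (W(T) = (T + T)/(T - 19) = (2*T)/(-19 + T) = 2*T/(-19 + T))
(J + W(7))**2 = (877/292 + 2*7/(-19 + 7))**2 = (877/292 + 2*7/(-12))**2 = (877/292 + 2*7*(-1/12))**2 = (877/292 - 7/6)**2 = (1609/876)**2 = 2588881/767376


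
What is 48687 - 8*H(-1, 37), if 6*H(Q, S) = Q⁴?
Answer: 146057/3 ≈ 48686.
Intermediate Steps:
H(Q, S) = Q⁴/6
48687 - 8*H(-1, 37) = 48687 - 4*(-1)⁴/3 = 48687 - 4/3 = 146057/3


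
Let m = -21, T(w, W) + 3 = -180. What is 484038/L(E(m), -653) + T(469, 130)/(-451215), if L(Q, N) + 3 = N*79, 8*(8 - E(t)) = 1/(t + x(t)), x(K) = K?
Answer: -1455971768/155187879 ≈ -9.3820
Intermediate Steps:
T(w, W) = -183 (T(w, W) = -3 - 180 = -183)
E(t) = 8 - 1/(16*t) (E(t) = 8 - 1/(8*(t + t)) = 8 - 1/(2*t)/8 = 8 - 1/(16*t))
L(Q, N) = -3 + 79*N (L(Q, N) = -3 + N*79 = -3 + 79*N)
484038/L(E(m), -653) + T(469, 130)/(-451215) = 484038/(-3 + 79*(-653)) - 183/(-451215) = 484038/(-3 - 51587) - 183*(-1/451215) = 484038/(-51590) + 61/150405 = 484038*(-1/51590) + 61/150405 = -242019/25795 + 61/150405 = -1455971768/155187879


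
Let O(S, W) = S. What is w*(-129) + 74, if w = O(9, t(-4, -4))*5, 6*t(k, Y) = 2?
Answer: -5731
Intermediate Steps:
t(k, Y) = ⅓ (t(k, Y) = (⅙)*2 = ⅓)
w = 45 (w = 9*5 = 45)
w*(-129) + 74 = 45*(-129) + 74 = -5805 + 74 = -5731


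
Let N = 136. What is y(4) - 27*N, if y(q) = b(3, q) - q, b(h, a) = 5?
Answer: -3671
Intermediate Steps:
y(q) = 5 - q
y(4) - 27*N = (5 - 1*4) - 27*136 = (5 - 4) - 3672 = 1 - 3672 = -3671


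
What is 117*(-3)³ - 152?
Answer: -3311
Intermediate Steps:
117*(-3)³ - 152 = 117*(-27) - 152 = -3159 - 152 = -3311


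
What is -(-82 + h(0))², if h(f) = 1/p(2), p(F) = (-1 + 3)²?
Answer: -106929/16 ≈ -6683.1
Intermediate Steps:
p(F) = 4 (p(F) = 2² = 4)
h(f) = ¼ (h(f) = 1/4 = ¼)
-(-82 + h(0))² = -(-82 + ¼)² = -(-327/4)² = -1*106929/16 = -106929/16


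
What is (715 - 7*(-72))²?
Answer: 1485961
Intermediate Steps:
(715 - 7*(-72))² = (715 + 504)² = 1219² = 1485961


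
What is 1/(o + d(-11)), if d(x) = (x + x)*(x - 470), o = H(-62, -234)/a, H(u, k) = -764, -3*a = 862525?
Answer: 862525/9127241842 ≈ 9.4500e-5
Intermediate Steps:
a = -862525/3 (a = -⅓*862525 = -862525/3 ≈ -2.8751e+5)
o = 2292/862525 (o = -764/(-862525/3) = -764*(-3/862525) = 2292/862525 ≈ 0.0026573)
d(x) = 2*x*(-470 + x) (d(x) = (2*x)*(-470 + x) = 2*x*(-470 + x))
1/(o + d(-11)) = 1/(2292/862525 + 2*(-11)*(-470 - 11)) = 1/(2292/862525 + 2*(-11)*(-481)) = 1/(2292/862525 + 10582) = 1/(9127241842/862525) = 862525/9127241842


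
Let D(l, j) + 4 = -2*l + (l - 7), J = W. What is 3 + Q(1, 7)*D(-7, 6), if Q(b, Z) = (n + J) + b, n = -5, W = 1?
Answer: 15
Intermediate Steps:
J = 1
Q(b, Z) = -4 + b (Q(b, Z) = (-5 + 1) + b = -4 + b)
D(l, j) = -11 - l (D(l, j) = -4 + (-2*l + (l - 7)) = -4 + (-2*l + (-7 + l)) = -4 + (-7 - l) = -11 - l)
3 + Q(1, 7)*D(-7, 6) = 3 + (-4 + 1)*(-11 - 1*(-7)) = 3 - 3*(-11 + 7) = 3 - 3*(-4) = 3 + 12 = 15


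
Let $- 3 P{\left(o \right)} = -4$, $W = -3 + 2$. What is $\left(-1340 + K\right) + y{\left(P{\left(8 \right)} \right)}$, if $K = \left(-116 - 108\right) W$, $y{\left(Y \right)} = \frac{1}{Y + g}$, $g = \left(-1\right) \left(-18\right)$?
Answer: $- \frac{64725}{58} \approx -1115.9$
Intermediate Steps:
$W = -1$
$P{\left(o \right)} = \frac{4}{3}$ ($P{\left(o \right)} = \left(- \frac{1}{3}\right) \left(-4\right) = \frac{4}{3}$)
$g = 18$
$y{\left(Y \right)} = \frac{1}{18 + Y}$ ($y{\left(Y \right)} = \frac{1}{Y + 18} = \frac{1}{18 + Y}$)
$K = 224$ ($K = \left(-116 - 108\right) \left(-1\right) = \left(-224\right) \left(-1\right) = 224$)
$\left(-1340 + K\right) + y{\left(P{\left(8 \right)} \right)} = \left(-1340 + 224\right) + \frac{1}{18 + \frac{4}{3}} = -1116 + \frac{1}{\frac{58}{3}} = -1116 + \frac{3}{58} = - \frac{64725}{58}$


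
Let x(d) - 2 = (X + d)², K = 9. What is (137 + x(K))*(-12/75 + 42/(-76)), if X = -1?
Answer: -137431/950 ≈ -144.66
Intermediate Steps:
x(d) = 2 + (-1 + d)²
(137 + x(K))*(-12/75 + 42/(-76)) = (137 + (2 + (-1 + 9)²))*(-12/75 + 42/(-76)) = (137 + (2 + 8²))*(-12*1/75 + 42*(-1/76)) = (137 + (2 + 64))*(-4/25 - 21/38) = (137 + 66)*(-677/950) = 203*(-677/950) = -137431/950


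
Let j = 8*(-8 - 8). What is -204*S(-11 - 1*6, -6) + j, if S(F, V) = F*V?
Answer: -20936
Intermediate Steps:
j = -128 (j = 8*(-16) = -128)
-204*S(-11 - 1*6, -6) + j = -204*(-11 - 1*6)*(-6) - 128 = -204*(-11 - 6)*(-6) - 128 = -(-3468)*(-6) - 128 = -204*102 - 128 = -20808 - 128 = -20936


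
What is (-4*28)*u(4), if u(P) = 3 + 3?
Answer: -672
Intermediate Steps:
u(P) = 6
(-4*28)*u(4) = -4*28*6 = -112*6 = -672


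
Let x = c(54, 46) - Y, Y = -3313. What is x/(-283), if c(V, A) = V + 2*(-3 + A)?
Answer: -3453/283 ≈ -12.201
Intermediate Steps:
c(V, A) = -6 + V + 2*A (c(V, A) = V + (-6 + 2*A) = -6 + V + 2*A)
x = 3453 (x = (-6 + 54 + 2*46) - 1*(-3313) = (-6 + 54 + 92) + 3313 = 140 + 3313 = 3453)
x/(-283) = 3453/(-283) = 3453*(-1/283) = -3453/283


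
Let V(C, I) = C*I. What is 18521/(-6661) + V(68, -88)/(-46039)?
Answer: -812828895/306665779 ≈ -2.6505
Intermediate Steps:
18521/(-6661) + V(68, -88)/(-46039) = 18521/(-6661) + (68*(-88))/(-46039) = 18521*(-1/6661) - 5984*(-1/46039) = -18521/6661 + 5984/46039 = -812828895/306665779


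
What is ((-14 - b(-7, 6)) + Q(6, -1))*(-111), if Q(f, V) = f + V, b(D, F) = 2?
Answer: 1221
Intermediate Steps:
Q(f, V) = V + f
((-14 - b(-7, 6)) + Q(6, -1))*(-111) = ((-14 - 1*2) + (-1 + 6))*(-111) = ((-14 - 2) + 5)*(-111) = (-16 + 5)*(-111) = -11*(-111) = 1221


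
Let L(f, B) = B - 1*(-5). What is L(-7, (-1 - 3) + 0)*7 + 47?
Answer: 54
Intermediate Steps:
L(f, B) = 5 + B (L(f, B) = B + 5 = 5 + B)
L(-7, (-1 - 3) + 0)*7 + 47 = (5 + ((-1 - 3) + 0))*7 + 47 = (5 + (-4 + 0))*7 + 47 = (5 - 4)*7 + 47 = 1*7 + 47 = 7 + 47 = 54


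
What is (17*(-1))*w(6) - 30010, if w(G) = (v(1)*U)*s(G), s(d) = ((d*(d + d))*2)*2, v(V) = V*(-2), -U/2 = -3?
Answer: 28742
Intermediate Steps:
U = 6 (U = -2*(-3) = 6)
v(V) = -2*V
s(d) = 8*d**2 (s(d) = ((d*(2*d))*2)*2 = ((2*d**2)*2)*2 = (4*d**2)*2 = 8*d**2)
w(G) = -96*G**2 (w(G) = (-2*1*6)*(8*G**2) = (-2*6)*(8*G**2) = -96*G**2)
(17*(-1))*w(6) - 30010 = (17*(-1))*(-96*6**2) - 30010 = -(-1632)*36 - 30010 = -17*(-3456) - 30010 = 58752 - 30010 = 28742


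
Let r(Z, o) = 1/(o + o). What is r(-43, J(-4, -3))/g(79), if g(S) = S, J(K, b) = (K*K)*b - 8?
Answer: -1/8848 ≈ -0.00011302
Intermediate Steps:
J(K, b) = -8 + b*K² (J(K, b) = K²*b - 8 = b*K² - 8 = -8 + b*K²)
r(Z, o) = 1/(2*o)
r(-43, J(-4, -3))/g(79) = (1/(2*(-8 - 3*(-4)²)))/79 = (1/(2*(-8 - 3*16)))*(1/79) = (1/(2*(-8 - 48)))*(1/79) = ((½)/(-56))*(1/79) = ((½)*(-1/56))*(1/79) = -1/112*1/79 = -1/8848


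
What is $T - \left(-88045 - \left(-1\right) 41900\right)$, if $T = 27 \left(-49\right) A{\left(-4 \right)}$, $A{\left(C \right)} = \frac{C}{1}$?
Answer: $51437$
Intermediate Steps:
$A{\left(C \right)} = C$ ($A{\left(C \right)} = C 1 = C$)
$T = 5292$ ($T = 27 \left(-49\right) \left(-4\right) = \left(-1323\right) \left(-4\right) = 5292$)
$T - \left(-88045 - \left(-1\right) 41900\right) = 5292 - \left(-88045 - \left(-1\right) 41900\right) = 5292 - \left(-88045 - -41900\right) = 5292 - \left(-88045 + 41900\right) = 5292 - -46145 = 5292 + 46145 = 51437$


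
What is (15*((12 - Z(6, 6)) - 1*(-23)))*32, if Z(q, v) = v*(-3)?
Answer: 25440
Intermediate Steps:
Z(q, v) = -3*v
(15*((12 - Z(6, 6)) - 1*(-23)))*32 = (15*((12 - (-3)*6) - 1*(-23)))*32 = (15*((12 - 1*(-18)) + 23))*32 = (15*((12 + 18) + 23))*32 = (15*(30 + 23))*32 = (15*53)*32 = 795*32 = 25440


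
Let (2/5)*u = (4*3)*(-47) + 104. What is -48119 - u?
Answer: -46969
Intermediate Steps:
u = -1150 (u = 5*((4*3)*(-47) + 104)/2 = 5*(12*(-47) + 104)/2 = 5*(-564 + 104)/2 = (5/2)*(-460) = -1150)
-48119 - u = -48119 - 1*(-1150) = -48119 + 1150 = -46969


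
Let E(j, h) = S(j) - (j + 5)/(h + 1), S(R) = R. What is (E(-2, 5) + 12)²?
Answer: 361/4 ≈ 90.250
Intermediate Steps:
E(j, h) = j - (5 + j)/(1 + h) (E(j, h) = j - (j + 5)/(h + 1) = j - (5 + j)/(1 + h))
(E(-2, 5) + 12)² = ((-5 + 5*(-2))/(1 + 5) + 12)² = ((-5 - 10)/6 + 12)² = ((⅙)*(-15) + 12)² = (-5/2 + 12)² = (19/2)² = 361/4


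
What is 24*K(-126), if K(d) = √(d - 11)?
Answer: 24*I*√137 ≈ 280.91*I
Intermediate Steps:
K(d) = √(-11 + d)
24*K(-126) = 24*√(-11 - 126) = 24*√(-137) = 24*(I*√137) = 24*I*√137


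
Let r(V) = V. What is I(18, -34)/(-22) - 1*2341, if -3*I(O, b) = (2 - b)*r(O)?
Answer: -25643/11 ≈ -2331.2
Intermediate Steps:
I(O, b) = -O*(2 - b)/3 (I(O, b) = -(2 - b)*O/3 = -O*(2 - b)/3)
I(18, -34)/(-22) - 1*2341 = ((⅓)*18*(-2 - 34))/(-22) - 1*2341 = ((⅓)*18*(-36))*(-1/22) - 2341 = -216*(-1/22) - 2341 = 108/11 - 2341 = -25643/11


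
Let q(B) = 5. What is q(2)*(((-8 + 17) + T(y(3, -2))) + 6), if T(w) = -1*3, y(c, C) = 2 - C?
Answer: 60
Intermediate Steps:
T(w) = -3
q(2)*(((-8 + 17) + T(y(3, -2))) + 6) = 5*(((-8 + 17) - 3) + 6) = 5*((9 - 3) + 6) = 5*(6 + 6) = 5*12 = 60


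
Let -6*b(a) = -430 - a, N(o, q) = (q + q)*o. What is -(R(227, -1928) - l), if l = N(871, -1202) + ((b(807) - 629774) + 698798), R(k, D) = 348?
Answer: -12150011/6 ≈ -2.0250e+6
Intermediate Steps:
N(o, q) = 2*o*q (N(o, q) = (2*q)*o = 2*o*q)
b(a) = 215/3 + a/6 (b(a) = -(-430 - a)/6 = 215/3 + a/6)
l = -12147923/6 (l = 2*871*(-1202) + (((215/3 + (⅙)*807) - 629774) + 698798) = -2093884 + (((215/3 + 269/2) - 629774) + 698798) = -2093884 + ((1237/6 - 629774) + 698798) = -2093884 + (-3777407/6 + 698798) = -2093884 + 415381/6 = -12147923/6 ≈ -2.0247e+6)
-(R(227, -1928) - l) = -(348 - 1*(-12147923/6)) = -(348 + 12147923/6) = -1*12150011/6 = -12150011/6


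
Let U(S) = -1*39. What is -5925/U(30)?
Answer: 1975/13 ≈ 151.92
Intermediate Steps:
U(S) = -39
-5925/U(30) = -5925/(-39) = -5925*(-1/39) = 1975/13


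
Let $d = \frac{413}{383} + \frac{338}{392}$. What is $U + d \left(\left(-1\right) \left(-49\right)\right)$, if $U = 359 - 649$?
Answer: $- \frac{298605}{1532} \approx -194.91$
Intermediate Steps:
$U = -290$ ($U = 359 - 649 = -290$)
$d = \frac{145675}{75068}$ ($d = 413 \cdot \frac{1}{383} + 338 \cdot \frac{1}{392} = \frac{413}{383} + \frac{169}{196} = \frac{145675}{75068} \approx 1.9406$)
$U + d \left(\left(-1\right) \left(-49\right)\right) = -290 + \frac{145675 \left(\left(-1\right) \left(-49\right)\right)}{75068} = -290 + \frac{145675}{75068} \cdot 49 = -290 + \frac{145675}{1532} = - \frac{298605}{1532}$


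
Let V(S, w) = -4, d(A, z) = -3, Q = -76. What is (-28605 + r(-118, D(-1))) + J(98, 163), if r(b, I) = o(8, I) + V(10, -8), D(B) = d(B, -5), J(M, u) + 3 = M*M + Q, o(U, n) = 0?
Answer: -19084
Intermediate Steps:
J(M, u) = -79 + M² (J(M, u) = -3 + (M*M - 76) = -3 + (M² - 76) = -3 + (-76 + M²) = -79 + M²)
D(B) = -3
r(b, I) = -4 (r(b, I) = 0 - 4 = -4)
(-28605 + r(-118, D(-1))) + J(98, 163) = (-28605 - 4) + (-79 + 98²) = -28609 + (-79 + 9604) = -28609 + 9525 = -19084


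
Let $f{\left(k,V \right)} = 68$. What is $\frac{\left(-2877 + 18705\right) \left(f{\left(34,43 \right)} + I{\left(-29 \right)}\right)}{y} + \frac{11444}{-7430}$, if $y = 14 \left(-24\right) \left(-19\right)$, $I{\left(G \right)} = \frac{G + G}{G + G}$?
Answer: $\frac{335061761}{1976380} \approx 169.53$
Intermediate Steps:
$I{\left(G \right)} = 1$ ($I{\left(G \right)} = \frac{2 G}{2 G} = 2 G \frac{1}{2 G} = 1$)
$y = 6384$ ($y = \left(-336\right) \left(-19\right) = 6384$)
$\frac{\left(-2877 + 18705\right) \left(f{\left(34,43 \right)} + I{\left(-29 \right)}\right)}{y} + \frac{11444}{-7430} = \frac{\left(-2877 + 18705\right) \left(68 + 1\right)}{6384} + \frac{11444}{-7430} = 15828 \cdot 69 \cdot \frac{1}{6384} + 11444 \left(- \frac{1}{7430}\right) = 1092132 \cdot \frac{1}{6384} - \frac{5722}{3715} = \frac{91011}{532} - \frac{5722}{3715} = \frac{335061761}{1976380}$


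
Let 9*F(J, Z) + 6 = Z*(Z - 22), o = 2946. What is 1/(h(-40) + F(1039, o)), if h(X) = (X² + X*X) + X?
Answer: 1/960282 ≈ 1.0414e-6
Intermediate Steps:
h(X) = X + 2*X² (h(X) = (X² + X²) + X = 2*X² + X = X + 2*X²)
F(J, Z) = -⅔ + Z*(-22 + Z)/9 (F(J, Z) = -⅔ + (Z*(Z - 22))/9 = -⅔ + (Z*(-22 + Z))/9 = -⅔ + Z*(-22 + Z)/9)
1/(h(-40) + F(1039, o)) = 1/(-40*(1 + 2*(-40)) + (-⅔ - 22/9*2946 + (⅑)*2946²)) = 1/(-40*(1 - 80) + (-⅔ - 21604/3 + (⅑)*8678916)) = 1/(-40*(-79) + (-⅔ - 21604/3 + 964324)) = 1/(3160 + 957122) = 1/960282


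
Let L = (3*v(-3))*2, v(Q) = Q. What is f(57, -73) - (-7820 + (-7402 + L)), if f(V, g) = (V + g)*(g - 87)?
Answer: 17800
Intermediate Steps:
f(V, g) = (-87 + g)*(V + g) (f(V, g) = (V + g)*(-87 + g) = (-87 + g)*(V + g))
L = -18 (L = (3*(-3))*2 = -9*2 = -18)
f(57, -73) - (-7820 + (-7402 + L)) = ((-73)**2 - 87*57 - 87*(-73) + 57*(-73)) - (-7820 + (-7402 - 18)) = (5329 - 4959 + 6351 - 4161) - (-7820 - 7420) = 2560 - 1*(-15240) = 2560 + 15240 = 17800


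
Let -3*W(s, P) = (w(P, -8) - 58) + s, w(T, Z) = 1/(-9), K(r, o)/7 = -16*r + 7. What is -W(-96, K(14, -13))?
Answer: -1387/27 ≈ -51.370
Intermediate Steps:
K(r, o) = 49 - 112*r (K(r, o) = 7*(-16*r + 7) = 7*(7 - 16*r) = 49 - 112*r)
w(T, Z) = -1/9
W(s, P) = 523/27 - s/3 (W(s, P) = -((-1/9 - 58) + s)/3 = -(-523/9 + s)/3 = 523/27 - s/3)
-W(-96, K(14, -13)) = -(523/27 - 1/3*(-96)) = -(523/27 + 32) = -1*1387/27 = -1387/27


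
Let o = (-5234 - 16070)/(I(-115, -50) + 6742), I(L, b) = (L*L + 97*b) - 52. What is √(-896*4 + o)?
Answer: 38*I*√563521390/15065 ≈ 59.878*I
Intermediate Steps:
I(L, b) = -52 + L² + 97*b (I(L, b) = (L² + 97*b) - 52 = -52 + L² + 97*b)
o = -21304/15065 (o = (-5234 - 16070)/((-52 + (-115)² + 97*(-50)) + 6742) = -21304/((-52 + 13225 - 4850) + 6742) = -21304/(8323 + 6742) = -21304/15065 ≈ -1.4141)
√(-896*4 + o) = √(-896*4 - 21304/15065) = √(-3584 - 21304/15065) = √(-54014264/15065) = 38*I*√563521390/15065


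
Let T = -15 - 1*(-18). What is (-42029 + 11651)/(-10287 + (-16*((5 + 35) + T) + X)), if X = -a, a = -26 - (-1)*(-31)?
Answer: 15189/5459 ≈ 2.7824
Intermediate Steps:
T = 3 (T = -15 + 18 = 3)
a = -57 (a = -26 - 1*31 = -26 - 31 = -57)
X = 57 (X = -1*(-57) = 57)
(-42029 + 11651)/(-10287 + (-16*((5 + 35) + T) + X)) = (-42029 + 11651)/(-10287 + (-16*((5 + 35) + 3) + 57)) = -30378/(-10287 + (-16*(40 + 3) + 57)) = -30378/(-10287 + (-16*43 + 57)) = -30378/(-10287 + (-688 + 57)) = -30378/(-10287 - 631) = -30378/(-10918) = -30378*(-1/10918) = 15189/5459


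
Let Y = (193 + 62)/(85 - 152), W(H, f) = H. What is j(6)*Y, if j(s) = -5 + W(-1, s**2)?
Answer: 1530/67 ≈ 22.836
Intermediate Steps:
Y = -255/67 (Y = 255/(-67) = 255*(-1/67) = -255/67 ≈ -3.8060)
j(s) = -6 (j(s) = -5 - 1 = -6)
j(6)*Y = -6*(-255/67) = 1530/67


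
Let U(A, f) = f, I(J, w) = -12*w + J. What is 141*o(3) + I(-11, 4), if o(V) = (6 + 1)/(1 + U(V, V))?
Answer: 751/4 ≈ 187.75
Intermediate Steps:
I(J, w) = J - 12*w
o(V) = 7/(1 + V) (o(V) = (6 + 1)/(1 + V) = 7/(1 + V))
141*o(3) + I(-11, 4) = 141*(7/(1 + 3)) + (-11 - 12*4) = 141*(7/4) + (-11 - 48) = 141*(7*(¼)) - 59 = 141*(7/4) - 59 = 987/4 - 59 = 751/4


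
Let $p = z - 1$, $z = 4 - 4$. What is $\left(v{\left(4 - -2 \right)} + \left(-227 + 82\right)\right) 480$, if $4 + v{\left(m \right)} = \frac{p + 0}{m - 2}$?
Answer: $-71640$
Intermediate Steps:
$z = 0$
$p = -1$ ($p = 0 - 1 = -1$)
$v{\left(m \right)} = -4 - \frac{1}{-2 + m}$ ($v{\left(m \right)} = -4 + \frac{-1 + 0}{m - 2} = -4 - \frac{1}{-2 + m}$)
$\left(v{\left(4 - -2 \right)} + \left(-227 + 82\right)\right) 480 = \left(\frac{7 - 4 \left(4 - -2\right)}{-2 + \left(4 - -2\right)} + \left(-227 + 82\right)\right) 480 = \left(\frac{7 - 4 \left(4 + 2\right)}{-2 + \left(4 + 2\right)} - 145\right) 480 = \left(\frac{7 - 24}{-2 + 6} - 145\right) 480 = \left(\frac{7 - 24}{4} - 145\right) 480 = \left(\frac{1}{4} \left(-17\right) - 145\right) 480 = \left(- \frac{17}{4} - 145\right) 480 = \left(- \frac{597}{4}\right) 480 = -71640$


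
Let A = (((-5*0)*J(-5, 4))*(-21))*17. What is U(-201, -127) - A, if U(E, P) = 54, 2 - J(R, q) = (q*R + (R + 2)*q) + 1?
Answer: 54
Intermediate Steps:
J(R, q) = 1 - R*q - q*(2 + R) (J(R, q) = 2 - ((q*R + (R + 2)*q) + 1) = 2 - ((R*q + (2 + R)*q) + 1) = 2 - ((R*q + q*(2 + R)) + 1) = 2 - (1 + R*q + q*(2 + R)) = 2 + (-1 - R*q - q*(2 + R)) = 1 - R*q - q*(2 + R))
A = 0 (A = (((-5*0)*(1 - 2*4 - 2*(-5)*4))*(-21))*17 = ((0*(1 - 8 + 40))*(-21))*17 = ((0*33)*(-21))*17 = (0*(-21))*17 = 0*17 = 0)
U(-201, -127) - A = 54 - 1*0 = 54 + 0 = 54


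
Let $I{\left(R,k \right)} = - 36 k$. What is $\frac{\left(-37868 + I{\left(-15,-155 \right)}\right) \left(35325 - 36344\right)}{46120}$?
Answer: $\frac{4112684}{5765} \approx 713.39$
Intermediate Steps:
$\frac{\left(-37868 + I{\left(-15,-155 \right)}\right) \left(35325 - 36344\right)}{46120} = \frac{\left(-37868 - -5580\right) \left(35325 - 36344\right)}{46120} = \left(-37868 + 5580\right) \left(-1019\right) \frac{1}{46120} = \left(-32288\right) \left(-1019\right) \frac{1}{46120} = 32901472 \cdot \frac{1}{46120} = \frac{4112684}{5765}$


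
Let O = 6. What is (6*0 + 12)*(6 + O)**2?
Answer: 1728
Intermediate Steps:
(6*0 + 12)*(6 + O)**2 = (6*0 + 12)*(6 + 6)**2 = (0 + 12)*12**2 = 12*144 = 1728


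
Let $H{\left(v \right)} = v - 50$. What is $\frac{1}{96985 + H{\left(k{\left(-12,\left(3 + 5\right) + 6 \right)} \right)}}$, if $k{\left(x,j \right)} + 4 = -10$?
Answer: $\frac{1}{96921} \approx 1.0318 \cdot 10^{-5}$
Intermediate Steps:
$k{\left(x,j \right)} = -14$ ($k{\left(x,j \right)} = -4 - 10 = -14$)
$H{\left(v \right)} = -50 + v$
$\frac{1}{96985 + H{\left(k{\left(-12,\left(3 + 5\right) + 6 \right)} \right)}} = \frac{1}{96985 - 64} = \frac{1}{96921}$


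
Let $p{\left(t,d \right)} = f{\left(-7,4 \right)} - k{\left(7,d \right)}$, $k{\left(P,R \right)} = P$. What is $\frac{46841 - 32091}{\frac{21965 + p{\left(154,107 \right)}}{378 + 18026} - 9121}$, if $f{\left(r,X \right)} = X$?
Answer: $- \frac{135729500}{83920461} \approx -1.6174$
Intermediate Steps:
$p{\left(t,d \right)} = -3$ ($p{\left(t,d \right)} = 4 - 7 = -3$)
$\frac{46841 - 32091}{\frac{21965 + p{\left(154,107 \right)}}{378 + 18026} - 9121} = \frac{46841 - 32091}{\frac{21965 - 3}{378 + 18026} - 9121} = \frac{14750}{\frac{21962}{18404} - 9121} = \frac{14750}{21962 \cdot \frac{1}{18404} - 9121} = \frac{14750}{\frac{10981}{9202} - 9121} = \frac{14750}{- \frac{83920461}{9202}} = 14750 \left(- \frac{9202}{83920461}\right) = - \frac{135729500}{83920461}$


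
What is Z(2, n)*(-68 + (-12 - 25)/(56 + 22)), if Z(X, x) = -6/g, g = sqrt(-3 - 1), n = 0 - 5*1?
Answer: -5341*I/26 ≈ -205.42*I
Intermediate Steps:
n = -5 (n = 0 - 5 = -5)
g = 2*I (g = sqrt(-4) = 2*I ≈ 2.0*I)
Z(X, x) = 3*I (Z(X, x) = -6*(-I/2) = -(-3)*I = 3*I)
Z(2, n)*(-68 + (-12 - 25)/(56 + 22)) = (3*I)*(-68 + (-12 - 25)/(56 + 22)) = (3*I)*(-68 - 37/78) = (3*I)*(-5341/78) = -5341*I/26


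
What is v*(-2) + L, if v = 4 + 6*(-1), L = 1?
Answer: 5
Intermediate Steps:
v = -2 (v = 4 - 6 = -2)
v*(-2) + L = -2*(-2) + 1 = 4 + 1 = 5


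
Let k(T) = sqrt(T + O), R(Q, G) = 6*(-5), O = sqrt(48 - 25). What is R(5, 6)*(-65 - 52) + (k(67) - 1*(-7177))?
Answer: 10687 + sqrt(67 + sqrt(23)) ≈ 10695.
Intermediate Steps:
O = sqrt(23) ≈ 4.7958
R(Q, G) = -30
k(T) = sqrt(T + sqrt(23))
R(5, 6)*(-65 - 52) + (k(67) - 1*(-7177)) = -30*(-65 - 52) + (sqrt(67 + sqrt(23)) - 1*(-7177)) = -30*(-117) + (sqrt(67 + sqrt(23)) + 7177) = 3510 + (7177 + sqrt(67 + sqrt(23))) = 10687 + sqrt(67 + sqrt(23))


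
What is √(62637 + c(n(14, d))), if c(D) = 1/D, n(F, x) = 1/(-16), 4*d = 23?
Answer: √62621 ≈ 250.24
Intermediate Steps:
d = 23/4 (d = (¼)*23 = 23/4 ≈ 5.7500)
n(F, x) = -1/16
√(62637 + c(n(14, d))) = √(62637 + 1/(-1/16)) = √(62637 - 16) = √62621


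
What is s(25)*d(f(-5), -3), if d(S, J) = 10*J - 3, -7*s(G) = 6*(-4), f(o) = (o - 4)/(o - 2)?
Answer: -792/7 ≈ -113.14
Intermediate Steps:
f(o) = (-4 + o)/(-2 + o)
s(G) = 24/7 (s(G) = -6*(-4)/7 = -⅐*(-24) = 24/7)
d(S, J) = -3 + 10*J
s(25)*d(f(-5), -3) = 24*(-3 + 10*(-3))/7 = 24*(-3 - 30)/7 = (24/7)*(-33) = -792/7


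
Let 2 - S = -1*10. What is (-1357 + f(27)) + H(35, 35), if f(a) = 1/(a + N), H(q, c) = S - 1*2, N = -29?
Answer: -2695/2 ≈ -1347.5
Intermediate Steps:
S = 12 (S = 2 - (-1)*10 = 2 - 1*(-10) = 2 + 10 = 12)
H(q, c) = 10 (H(q, c) = 12 - 1*2 = 12 - 2 = 10)
f(a) = 1/(-29 + a) (f(a) = 1/(a - 29) = 1/(-29 + a))
(-1357 + f(27)) + H(35, 35) = (-1357 + 1/(-29 + 27)) + 10 = (-1357 + 1/(-2)) + 10 = (-1357 - ½) + 10 = -2715/2 + 10 = -2695/2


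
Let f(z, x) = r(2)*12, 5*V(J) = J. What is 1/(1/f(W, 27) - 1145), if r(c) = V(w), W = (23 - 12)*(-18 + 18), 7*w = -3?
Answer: -36/41255 ≈ -0.00087262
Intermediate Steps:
w = -3/7 (w = (⅐)*(-3) = -3/7 ≈ -0.42857)
W = 0 (W = 11*0 = 0)
V(J) = J/5
r(c) = -3/35 (r(c) = (⅕)*(-3/7) = -3/35)
f(z, x) = -36/35 (f(z, x) = -3/35*12 = -36/35)
1/(1/f(W, 27) - 1145) = 1/(1/(-36/35) - 1145) = 1/(-35/36 - 1145) = 1/(-41255/36) = -36/41255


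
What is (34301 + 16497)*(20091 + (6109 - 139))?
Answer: 1323846678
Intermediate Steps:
(34301 + 16497)*(20091 + (6109 - 139)) = 50798*(20091 + 5970) = 50798*26061 = 1323846678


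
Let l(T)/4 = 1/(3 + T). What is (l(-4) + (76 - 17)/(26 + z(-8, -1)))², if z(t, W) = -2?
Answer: 1369/576 ≈ 2.3767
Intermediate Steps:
l(T) = 4/(3 + T)
(l(-4) + (76 - 17)/(26 + z(-8, -1)))² = (4/(3 - 4) + (76 - 17)/(26 - 2))² = (4/(-1) + 59/24)² = (4*(-1) + 59*(1/24))² = (-4 + 59/24)² = (-37/24)² = 1369/576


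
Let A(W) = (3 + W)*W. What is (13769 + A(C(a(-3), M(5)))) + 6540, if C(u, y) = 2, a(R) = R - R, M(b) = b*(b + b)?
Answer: 20319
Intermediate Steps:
M(b) = 2*b² (M(b) = b*(2*b) = 2*b²)
a(R) = 0
A(W) = W*(3 + W)
(13769 + A(C(a(-3), M(5)))) + 6540 = (13769 + 2*(3 + 2)) + 6540 = (13769 + 2*5) + 6540 = (13769 + 10) + 6540 = 13779 + 6540 = 20319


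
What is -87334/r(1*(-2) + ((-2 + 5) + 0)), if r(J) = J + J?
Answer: -43667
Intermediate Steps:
r(J) = 2*J
-87334/r(1*(-2) + ((-2 + 5) + 0)) = -87334*1/(2*(1*(-2) + ((-2 + 5) + 0))) = -87334*1/(2*(-2 + (3 + 0))) = -87334*1/(2*(-2 + 3)) = -87334/(2*1) = -87334/2 = -87334*1/2 = -43667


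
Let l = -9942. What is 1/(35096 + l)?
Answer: 1/25154 ≈ 3.9755e-5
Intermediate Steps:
1/(35096 + l) = 1/(35096 - 9942) = 1/25154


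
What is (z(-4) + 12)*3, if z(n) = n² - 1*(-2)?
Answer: 90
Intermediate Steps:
z(n) = 2 + n² (z(n) = n² + 2 = 2 + n²)
(z(-4) + 12)*3 = ((2 + (-4)²) + 12)*3 = ((2 + 16) + 12)*3 = (18 + 12)*3 = 30*3 = 90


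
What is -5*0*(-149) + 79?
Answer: 79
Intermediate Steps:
-5*0*(-149) + 79 = 0*(-149) + 79 = 0 + 79 = 79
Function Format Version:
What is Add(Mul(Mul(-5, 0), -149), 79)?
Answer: 79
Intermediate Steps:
Add(Mul(Mul(-5, 0), -149), 79) = Add(Mul(0, -149), 79) = Add(0, 79) = 79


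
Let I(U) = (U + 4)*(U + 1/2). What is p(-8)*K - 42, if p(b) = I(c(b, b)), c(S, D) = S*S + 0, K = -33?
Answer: -144780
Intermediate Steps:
c(S, D) = S² (c(S, D) = S² + 0 = S²)
I(U) = (½ + U)*(4 + U) (I(U) = (4 + U)*(U + ½) = (4 + U)*(½ + U) = (½ + U)*(4 + U))
p(b) = 2 + b⁴ + 9*b²/2 (p(b) = 2 + (b²)² + 9*b²/2 = 2 + b⁴ + 9*b²/2)
p(-8)*K - 42 = (2 + (-8)⁴ + (9/2)*(-8)²)*(-33) - 42 = (2 + 4096 + (9/2)*64)*(-33) - 42 = (2 + 4096 + 288)*(-33) - 42 = 4386*(-33) - 42 = -144738 - 42 = -144780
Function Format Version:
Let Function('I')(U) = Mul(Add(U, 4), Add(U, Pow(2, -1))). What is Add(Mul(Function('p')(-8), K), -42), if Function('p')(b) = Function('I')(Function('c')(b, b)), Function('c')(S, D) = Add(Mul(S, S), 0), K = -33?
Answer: -144780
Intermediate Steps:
Function('c')(S, D) = Pow(S, 2) (Function('c')(S, D) = Add(Pow(S, 2), 0) = Pow(S, 2))
Function('I')(U) = Mul(Add(Rational(1, 2), U), Add(4, U)) (Function('I')(U) = Mul(Add(4, U), Add(U, Rational(1, 2))) = Mul(Add(4, U), Add(Rational(1, 2), U)) = Mul(Add(Rational(1, 2), U), Add(4, U)))
Function('p')(b) = Add(2, Pow(b, 4), Mul(Rational(9, 2), Pow(b, 2))) (Function('p')(b) = Add(2, Pow(Pow(b, 2), 2), Mul(Rational(9, 2), Pow(b, 2))) = Add(2, Pow(b, 4), Mul(Rational(9, 2), Pow(b, 2))))
Add(Mul(Function('p')(-8), K), -42) = Add(Mul(Add(2, Pow(-8, 4), Mul(Rational(9, 2), Pow(-8, 2))), -33), -42) = Add(Mul(Add(2, 4096, Mul(Rational(9, 2), 64)), -33), -42) = Add(Mul(Add(2, 4096, 288), -33), -42) = Add(Mul(4386, -33), -42) = Add(-144738, -42) = -144780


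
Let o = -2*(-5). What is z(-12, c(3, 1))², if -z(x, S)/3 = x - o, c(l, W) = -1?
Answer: 4356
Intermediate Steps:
o = 10
z(x, S) = 30 - 3*x (z(x, S) = -3*(x - 1*10) = -3*(x - 10) = -3*(-10 + x) = 30 - 3*x)
z(-12, c(3, 1))² = (30 - 3*(-12))² = (30 + 36)² = 66² = 4356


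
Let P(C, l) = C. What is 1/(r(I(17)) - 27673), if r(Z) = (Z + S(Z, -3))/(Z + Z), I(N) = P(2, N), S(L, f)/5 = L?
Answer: -1/27670 ≈ -3.6140e-5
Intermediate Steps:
S(L, f) = 5*L
I(N) = 2
r(Z) = 3 (r(Z) = (Z + 5*Z)/(Z + Z) = (6*Z)/((2*Z)) = (6*Z)*(1/(2*Z)) = 3)
1/(r(I(17)) - 27673) = 1/(3 - 27673) = 1/(-27670) = -1/27670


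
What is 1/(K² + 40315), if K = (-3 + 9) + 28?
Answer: 1/41471 ≈ 2.4113e-5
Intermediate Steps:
K = 34 (K = 6 + 28 = 34)
1/(K² + 40315) = 1/(34² + 40315) = 1/(1156 + 40315) = 1/41471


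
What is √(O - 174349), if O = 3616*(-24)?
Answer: I*√261133 ≈ 511.01*I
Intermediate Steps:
O = -86784
√(O - 174349) = √(-86784 - 174349) = √(-261133) = I*√261133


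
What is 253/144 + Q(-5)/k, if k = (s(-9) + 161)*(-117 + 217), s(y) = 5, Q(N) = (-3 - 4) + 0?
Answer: 524849/298800 ≈ 1.7565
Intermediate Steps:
Q(N) = -7 (Q(N) = -7 + 0 = -7)
k = 16600 (k = (5 + 161)*(-117 + 217) = 166*100 = 16600)
253/144 + Q(-5)/k = 253/144 - 7/16600 = 524849/298800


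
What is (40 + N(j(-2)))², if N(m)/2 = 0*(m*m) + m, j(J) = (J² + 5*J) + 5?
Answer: 1444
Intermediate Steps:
j(J) = 5 + J² + 5*J
N(m) = 2*m (N(m) = 2*(0*(m*m) + m) = 2*(0*m² + m) = 2*(0 + m) = 2*m)
(40 + N(j(-2)))² = (40 + 2*(5 + (-2)² + 5*(-2)))² = (40 + 2*(5 + 4 - 10))² = (40 + 2*(-1))² = (40 - 2)² = 38² = 1444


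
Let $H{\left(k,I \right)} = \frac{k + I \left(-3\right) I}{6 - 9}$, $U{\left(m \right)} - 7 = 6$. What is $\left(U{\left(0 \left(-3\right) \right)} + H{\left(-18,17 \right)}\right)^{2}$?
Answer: $94864$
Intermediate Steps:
$U{\left(m \right)} = 13$ ($U{\left(m \right)} = 7 + 6 = 13$)
$H{\left(k,I \right)} = I^{2} - \frac{k}{3}$ ($H{\left(k,I \right)} = \frac{k + - 3 I I}{-3} = \left(k - 3 I^{2}\right) \left(- \frac{1}{3}\right) = I^{2} - \frac{k}{3}$)
$\left(U{\left(0 \left(-3\right) \right)} + H{\left(-18,17 \right)}\right)^{2} = \left(13 - \left(-6 - 17^{2}\right)\right)^{2} = \left(13 + \left(289 + 6\right)\right)^{2} = \left(13 + 295\right)^{2} = 308^{2} = 94864$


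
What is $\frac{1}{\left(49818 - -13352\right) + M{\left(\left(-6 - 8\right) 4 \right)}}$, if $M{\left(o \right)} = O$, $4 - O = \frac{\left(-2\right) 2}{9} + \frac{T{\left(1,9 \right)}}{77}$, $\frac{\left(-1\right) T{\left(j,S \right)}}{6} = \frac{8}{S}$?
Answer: $\frac{693}{43779938} \approx 1.5829 \cdot 10^{-5}$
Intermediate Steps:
$T{\left(j,S \right)} = - \frac{48}{S}$ ($T{\left(j,S \right)} = - 6 \frac{8}{S} = - \frac{48}{S}$)
$O = \frac{3128}{693}$ ($O = 4 - \left(\frac{\left(-2\right) 2}{9} + \frac{\left(-48\right) \frac{1}{9}}{77}\right) = 4 - \left(\left(-4\right) \frac{1}{9} + \left(-48\right) \frac{1}{9} \cdot \frac{1}{77}\right) = 4 - \left(- \frac{4}{9} - \frac{16}{231}\right) = 4 - - \frac{356}{693} = 4 + \frac{356}{693} = \frac{3128}{693} \approx 4.5137$)
$M{\left(o \right)} = \frac{3128}{693}$
$\frac{1}{\left(49818 - -13352\right) + M{\left(\left(-6 - 8\right) 4 \right)}} = \frac{1}{\left(49818 - -13352\right) + \frac{3128}{693}} = \frac{1}{\left(49818 + 13352\right) + \frac{3128}{693}} = \frac{1}{63170 + \frac{3128}{693}} = \frac{1}{\frac{43779938}{693}} = \frac{693}{43779938}$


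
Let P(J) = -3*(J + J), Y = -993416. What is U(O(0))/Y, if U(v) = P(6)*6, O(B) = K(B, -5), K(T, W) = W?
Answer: 27/124177 ≈ 0.00021743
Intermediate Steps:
O(B) = -5
P(J) = -6*J
U(v) = -216 (U(v) = -6*6*6 = -36*6 = -216)
U(O(0))/Y = -216/(-993416) = -216*(-1/993416) = 27/124177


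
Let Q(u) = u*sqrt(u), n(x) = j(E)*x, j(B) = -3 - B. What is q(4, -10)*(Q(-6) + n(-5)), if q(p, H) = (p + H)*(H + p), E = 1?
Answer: 720 - 216*I*sqrt(6) ≈ 720.0 - 529.09*I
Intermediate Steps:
q(p, H) = (H + p)**2 (q(p, H) = (H + p)*(H + p) = (H + p)**2)
n(x) = -4*x (n(x) = (-3 - 1*1)*x = (-3 - 1)*x = -4*x)
Q(u) = u**(3/2)
q(4, -10)*(Q(-6) + n(-5)) = (-10 + 4)**2*((-6)**(3/2) - 4*(-5)) = (-6)**2*(-6*I*sqrt(6) + 20) = 36*(20 - 6*I*sqrt(6)) = 720 - 216*I*sqrt(6)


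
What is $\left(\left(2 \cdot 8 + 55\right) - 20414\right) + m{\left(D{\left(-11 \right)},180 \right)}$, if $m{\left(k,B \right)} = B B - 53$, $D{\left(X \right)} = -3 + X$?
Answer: $12004$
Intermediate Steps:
$m{\left(k,B \right)} = -53 + B^{2}$ ($m{\left(k,B \right)} = B^{2} - 53 = -53 + B^{2}$)
$\left(\left(2 \cdot 8 + 55\right) - 20414\right) + m{\left(D{\left(-11 \right)},180 \right)} = \left(\left(2 \cdot 8 + 55\right) - 20414\right) - \left(53 - 180^{2}\right) = \left(\left(16 + 55\right) - 20414\right) + \left(-53 + 32400\right) = \left(71 - 20414\right) + 32347 = -20343 + 32347 = 12004$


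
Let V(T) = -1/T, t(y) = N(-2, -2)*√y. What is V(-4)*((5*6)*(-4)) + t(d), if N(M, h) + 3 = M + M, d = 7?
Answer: -30 - 7*√7 ≈ -48.520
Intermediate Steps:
N(M, h) = -3 + 2*M (N(M, h) = -3 + (M + M) = -3 + 2*M)
t(y) = -7*√y (t(y) = (-3 + 2*(-2))*√y = (-3 - 4)*√y = -7*√y)
V(-4)*((5*6)*(-4)) + t(d) = (-1/(-4))*((5*6)*(-4)) - 7*√7 = (-1*(-¼))*(30*(-4)) - 7*√7 = (¼)*(-120) - 7*√7 = -30 - 7*√7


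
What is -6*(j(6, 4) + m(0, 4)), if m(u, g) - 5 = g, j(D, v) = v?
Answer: -78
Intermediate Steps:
m(u, g) = 5 + g
-6*(j(6, 4) + m(0, 4)) = -6*(4 + (5 + 4)) = -6*(4 + 9) = -6*13 = -78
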